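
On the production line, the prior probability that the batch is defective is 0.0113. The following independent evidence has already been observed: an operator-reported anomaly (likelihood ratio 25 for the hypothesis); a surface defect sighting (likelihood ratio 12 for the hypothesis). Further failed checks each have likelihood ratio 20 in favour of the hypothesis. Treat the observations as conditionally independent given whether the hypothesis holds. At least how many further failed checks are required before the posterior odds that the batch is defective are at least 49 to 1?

1

Prior odds = 0.0113/0.9887 = 113/9887.
Combined Bayes factor of the evidence already in hand = 25 × 12 = 300.
Odds after that evidence = (113/9887) × 300 = 33900/9887.
Target odds = 49.
Need 20ⁿ ≥ 49 ÷ (33900/9887) = 484463/33900.
20¹ = 20, which meets the required 484463/33900; so n = 1.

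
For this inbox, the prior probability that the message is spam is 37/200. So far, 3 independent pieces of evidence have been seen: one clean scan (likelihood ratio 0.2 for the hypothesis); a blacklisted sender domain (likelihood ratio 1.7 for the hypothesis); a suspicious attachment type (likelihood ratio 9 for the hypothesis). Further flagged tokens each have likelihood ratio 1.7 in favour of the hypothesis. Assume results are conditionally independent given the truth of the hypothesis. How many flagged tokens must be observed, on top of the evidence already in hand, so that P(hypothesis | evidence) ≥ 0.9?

5

Prior odds = 0.185/0.815 = 37/163.
Combined Bayes factor of the evidence already in hand = 0.2 × 1.7 × 9 = 3.06.
Odds after that evidence = (37/163) × 3.06 = 5661/8150.
Target odds = 0.9/0.1 = 9.
Need 1.7ⁿ ≥ 9 ÷ (5661/8150) = 8150/629.
1.7⁴ = 8.3521 falls short of 8150/629 but 1.7⁵ = 1419857/100000 reaches it, so n = 5.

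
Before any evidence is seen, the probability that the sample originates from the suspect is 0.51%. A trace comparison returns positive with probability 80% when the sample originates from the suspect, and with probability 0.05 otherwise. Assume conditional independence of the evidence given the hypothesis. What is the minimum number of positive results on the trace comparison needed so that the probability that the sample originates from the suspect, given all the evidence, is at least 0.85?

Prior odds = 0.0051/0.9949 = 51/9949.
Likelihood ratio of a positive result = 0.8/0.05 = 16.
Target odds: 0.85 ÷ 0.15 = 17/3.
Require 16ⁿ ≥ 17/3 ÷ (51/9949) = 9949/9.
16² = 256 falls short of 9949/9 but 16³ = 4096 reaches it, so n = 3.

3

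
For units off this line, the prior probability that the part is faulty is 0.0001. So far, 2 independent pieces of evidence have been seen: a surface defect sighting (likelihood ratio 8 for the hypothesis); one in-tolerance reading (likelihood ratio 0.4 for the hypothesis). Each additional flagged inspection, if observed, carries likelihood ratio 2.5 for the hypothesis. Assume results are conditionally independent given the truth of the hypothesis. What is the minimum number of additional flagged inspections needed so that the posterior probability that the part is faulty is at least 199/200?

Prior odds = 0.0001/0.9999 = 1/9999.
Combined Bayes factor of the evidence already in hand = 8 × 0.4 = 3.2.
Odds after that evidence = (1/9999) × 3.2 = 16/49995.
Target odds = 0.995/0.005 = 199.
Need 2.5ⁿ ≥ 199 ÷ (16/49995) = 621812.8125.
2.5¹⁴ ≈372529 falls short of 621812.8125 but 2.5¹⁵ ≈931323 reaches it, so n = 15.

15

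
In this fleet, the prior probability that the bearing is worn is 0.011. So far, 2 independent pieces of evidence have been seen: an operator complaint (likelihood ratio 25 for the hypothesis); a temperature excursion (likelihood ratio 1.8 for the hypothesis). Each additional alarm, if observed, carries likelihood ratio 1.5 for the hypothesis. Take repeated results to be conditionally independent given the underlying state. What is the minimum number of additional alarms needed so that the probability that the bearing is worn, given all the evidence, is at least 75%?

5

Prior odds = 0.011/0.989 = 11/989.
Combined Bayes factor of the evidence already in hand = 25 × 1.8 = 45.
Odds after that evidence = (11/989) × 45 = 495/989.
Target odds = 0.75/0.25 = 3.
Need 1.5ⁿ ≥ 3 ÷ (495/989) = 989/165.
1.5⁴ = 5.0625 falls short of 989/165 but 1.5⁵ = 7.59375 reaches it, so n = 5.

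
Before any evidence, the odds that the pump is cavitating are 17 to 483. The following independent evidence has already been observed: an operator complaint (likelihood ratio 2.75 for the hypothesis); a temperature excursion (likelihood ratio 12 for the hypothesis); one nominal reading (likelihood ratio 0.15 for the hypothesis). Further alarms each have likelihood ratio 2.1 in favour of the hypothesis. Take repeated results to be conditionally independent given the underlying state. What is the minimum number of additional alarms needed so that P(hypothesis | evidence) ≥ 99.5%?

Prior odds = 17/483.
Combined Bayes factor of the evidence already in hand = 2.75 × 12 × 0.15 = 4.95.
Odds after that evidence = (17/483) × 4.95 = 561/3220.
Target odds = 0.995/0.005 = 199.
Need 2.1ⁿ ≥ 199 ÷ (561/3220) = 640780/561.
2.1⁹ ≈794.28 falls short of 640780/561 but 2.1¹⁰ ≈1667.99 reaches it, so n = 10.

10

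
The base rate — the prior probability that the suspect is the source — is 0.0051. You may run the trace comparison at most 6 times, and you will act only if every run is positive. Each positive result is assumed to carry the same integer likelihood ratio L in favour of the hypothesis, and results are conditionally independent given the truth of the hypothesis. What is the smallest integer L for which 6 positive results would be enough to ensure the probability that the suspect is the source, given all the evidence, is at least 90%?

Prior odds = 0.0051/0.9949 = 51/9949.
Target odds = 0.9/0.1 = 9.
Need L⁶ ≥ 9 ÷ (51/9949) = 29847/17.
3⁶ = 729 < 29847/17 ≤ 4096 = 4⁶, so L = 4.

4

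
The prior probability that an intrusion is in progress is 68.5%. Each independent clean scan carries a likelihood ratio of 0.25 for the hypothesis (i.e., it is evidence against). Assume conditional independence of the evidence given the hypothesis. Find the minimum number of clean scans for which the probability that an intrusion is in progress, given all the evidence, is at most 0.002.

6

Prior odds = 0.685/0.315 = 137/63.
Likelihood ratio per clean scan = 0.25.
Target posterior odds = 0.002/0.998 = 1/499.
Require 0.25ⁿ ≤ 1/499 ÷ (137/63) = 63/68363.
0.25⁵ = 1/1024 is still above 63/68363 but 0.25⁶ = 1/4096 is at or below it, so n = 6.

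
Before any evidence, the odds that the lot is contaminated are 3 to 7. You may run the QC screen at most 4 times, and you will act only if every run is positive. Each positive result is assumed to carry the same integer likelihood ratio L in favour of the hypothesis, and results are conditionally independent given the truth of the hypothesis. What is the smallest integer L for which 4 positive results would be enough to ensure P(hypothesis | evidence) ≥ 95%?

Prior odds = 3/7.
Target odds = 0.95/0.05 = 19.
Need L⁴ ≥ 19 ÷ (3/7) = 133/3.
2⁴ = 16 < 133/3 ≤ 81 = 3⁴, so L = 3.

3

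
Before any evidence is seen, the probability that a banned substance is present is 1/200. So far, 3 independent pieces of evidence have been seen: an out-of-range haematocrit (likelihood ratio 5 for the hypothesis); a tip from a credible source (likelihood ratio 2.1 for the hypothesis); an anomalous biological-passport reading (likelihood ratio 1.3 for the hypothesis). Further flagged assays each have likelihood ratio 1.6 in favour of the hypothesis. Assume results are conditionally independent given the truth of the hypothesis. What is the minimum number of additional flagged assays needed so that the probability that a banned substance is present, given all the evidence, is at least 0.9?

11

Prior odds = 0.005/0.995 = 1/199.
Combined Bayes factor of the evidence already in hand = 5 × 2.1 × 1.3 = 13.65.
Odds after that evidence = (1/199) × 13.65 = 273/3980.
Target odds = 0.9/0.1 = 9.
Need 1.6ⁿ ≥ 9 ÷ (273/3980) = 11940/91.
1.6¹⁰ ≈109.951 falls short of 11940/91 but 1.6¹¹ ≈175.922 reaches it, so n = 11.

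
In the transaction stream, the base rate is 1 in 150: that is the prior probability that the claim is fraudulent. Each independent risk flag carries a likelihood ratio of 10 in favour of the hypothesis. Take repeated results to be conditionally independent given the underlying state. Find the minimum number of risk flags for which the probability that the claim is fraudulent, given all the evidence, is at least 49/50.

4

Prior odds = (1/150)/(149/150) = 1/149.
Likelihood ratio per risk flag = 10.
Target odds: 0.98 ÷ 0.02 = 49.
Need (1/149) × 10ⁿ ≥ 49, i.e. 10ⁿ ≥ 7301.
10³ = 1000 falls short of 7301 but 10⁴ = 10000 reaches it, so n = 4.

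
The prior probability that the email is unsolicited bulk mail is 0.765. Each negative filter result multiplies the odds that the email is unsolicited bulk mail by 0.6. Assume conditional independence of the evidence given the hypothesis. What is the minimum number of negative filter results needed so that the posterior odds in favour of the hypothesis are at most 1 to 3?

5

Prior odds: 0.765 ÷ 0.235 = 153/47.
Likelihood ratio per negative filter result = 0.6.
Target odds = 1/3.
Require 0.6ⁿ ≤ 1/3 ÷ (153/47) = 47/459.
0.6⁴ = 0.1296 is still above 47/459 but 0.6⁵ = 0.07776 is at or below it, so n = 5.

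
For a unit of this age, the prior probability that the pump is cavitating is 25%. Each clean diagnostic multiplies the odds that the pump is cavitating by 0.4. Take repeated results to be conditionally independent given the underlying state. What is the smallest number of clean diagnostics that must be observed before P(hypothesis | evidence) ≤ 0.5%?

5

Prior odds = 0.25/0.75 = 1/3.
Likelihood ratio per clean diagnostic = 0.4.
Target posterior odds = 0.005/0.995 = 1/199.
Need (1/3) × 0.4ⁿ ≤ 1/199, i.e. 0.4ⁿ ≤ 3/199.
0.4⁴ = 0.0256 is still above 3/199 but 0.4⁵ = 0.01024 is at or below it, so n = 5.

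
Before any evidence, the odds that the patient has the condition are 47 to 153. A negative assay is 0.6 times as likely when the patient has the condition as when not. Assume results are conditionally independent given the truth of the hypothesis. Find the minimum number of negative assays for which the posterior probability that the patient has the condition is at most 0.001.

Prior odds = 47/153.
Likelihood ratio per negative assay = 0.6.
Target posterior odds = 0.001/0.999 = 1/999.
Need (47/153) × 0.6ⁿ ≤ 1/999, i.e. 0.6ⁿ ≤ 17/5217.
0.6¹¹ = 177147/48828125 is still above 17/5217 but 0.6¹² = 531441/244140625 is at or below it, so n = 12.

12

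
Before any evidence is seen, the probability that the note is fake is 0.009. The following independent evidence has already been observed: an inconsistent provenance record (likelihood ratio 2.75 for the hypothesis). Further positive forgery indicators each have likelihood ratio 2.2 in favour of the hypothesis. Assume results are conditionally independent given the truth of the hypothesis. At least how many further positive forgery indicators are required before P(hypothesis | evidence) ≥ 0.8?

7

Prior odds = 0.009/0.991 = 9/991.
Bayes factor of the evidence already in hand = 2.75.
Odds after that evidence = (9/991) × 2.75 = 99/3964.
Target odds = 0.8/0.2 = 4.
Need 2.2ⁿ ≥ 4 ÷ (99/3964) = 15856/99.
2.2⁶ = 1771561/15625 falls short of 15856/99 but 2.2⁷ = 19487171/78125 reaches it, so n = 7.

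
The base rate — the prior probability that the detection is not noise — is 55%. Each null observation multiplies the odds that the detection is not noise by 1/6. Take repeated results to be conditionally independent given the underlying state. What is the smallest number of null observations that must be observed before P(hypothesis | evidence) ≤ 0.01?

3

Prior odds: 0.55 ÷ 0.45 = 11/9.
Likelihood ratio per null observation = 1/6.
Target posterior odds = 0.01/0.99 = 1/99.
Require (1/6)ⁿ ≤ 1/99 ÷ (11/9) = 1/121.
(1/6)² = 1/36 is still above 1/121 but (1/6)³ = 1/216 is at or below it, so n = 3.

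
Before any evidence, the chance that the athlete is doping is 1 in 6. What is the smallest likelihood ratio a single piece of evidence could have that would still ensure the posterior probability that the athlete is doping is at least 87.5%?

35

Prior odds = (1/6)/(5/6) = 0.2.
Target odds = 0.875/0.125 = 7.
Required Bayes factor = 7 ÷ 0.2 = 35.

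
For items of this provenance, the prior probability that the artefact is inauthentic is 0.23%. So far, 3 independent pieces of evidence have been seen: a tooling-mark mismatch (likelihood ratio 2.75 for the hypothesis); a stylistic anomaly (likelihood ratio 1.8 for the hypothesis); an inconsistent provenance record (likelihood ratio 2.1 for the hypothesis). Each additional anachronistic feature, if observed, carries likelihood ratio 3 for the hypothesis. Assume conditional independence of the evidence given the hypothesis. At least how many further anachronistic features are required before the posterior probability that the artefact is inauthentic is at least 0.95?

Prior odds = 0.0023/0.9977 = 23/9977.
Combined Bayes factor of the evidence already in hand = 2.75 × 1.8 × 2.1 = 10.395.
Odds after that evidence = (23/9977) × 10.395 = 4347/181400.
Target odds = 0.95/0.05 = 19.
Need 3ⁿ ≥ 19 ÷ (4347/181400) = 3446600/4347.
3⁶ = 729 falls short of 3446600/4347 but 3⁷ = 2187 reaches it, so n = 7.

7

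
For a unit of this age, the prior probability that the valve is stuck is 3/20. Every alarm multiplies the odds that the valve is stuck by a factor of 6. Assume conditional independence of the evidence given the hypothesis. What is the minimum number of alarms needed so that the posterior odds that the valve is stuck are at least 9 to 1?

Prior odds = 0.15/0.85 = 3/17.
Likelihood ratio per alarm = 6.
Target odds = 9.
Need (3/17) × 6ⁿ ≥ 9, i.e. 6ⁿ ≥ 51.
6² = 36 falls short of 51 but 6³ = 216 reaches it, so n = 3.

3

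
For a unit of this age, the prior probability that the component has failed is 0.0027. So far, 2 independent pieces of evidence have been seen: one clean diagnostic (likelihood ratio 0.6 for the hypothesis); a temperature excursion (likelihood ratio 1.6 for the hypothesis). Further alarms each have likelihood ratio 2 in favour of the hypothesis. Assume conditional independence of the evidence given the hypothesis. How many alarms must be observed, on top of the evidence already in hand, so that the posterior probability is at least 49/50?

15

Prior odds = 0.0027/0.9973 = 27/9973.
Combined Bayes factor of the evidence already in hand = 0.6 × 1.6 = 0.96.
Odds after that evidence = (27/9973) × 0.96 = 648/249325.
Target odds = 0.98/0.02 = 49.
Need 2ⁿ ≥ 49 ÷ (648/249325) = 12216925/648.
2¹⁴ = 16384 falls short of 12216925/648 but 2¹⁵ = 32768 reaches it, so n = 15.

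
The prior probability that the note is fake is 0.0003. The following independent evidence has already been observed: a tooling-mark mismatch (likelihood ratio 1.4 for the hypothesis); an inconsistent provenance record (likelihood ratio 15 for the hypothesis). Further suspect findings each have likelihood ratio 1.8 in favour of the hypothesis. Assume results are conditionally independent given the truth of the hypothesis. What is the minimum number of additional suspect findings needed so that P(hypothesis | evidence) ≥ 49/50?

Prior odds = 0.0003/0.9997 = 3/9997.
Combined Bayes factor of the evidence already in hand = 1.4 × 15 = 21.
Odds after that evidence = (3/9997) × 21 = 63/9997.
Target odds = 0.98/0.02 = 49.
Need 1.8ⁿ ≥ 49 ÷ (63/9997) = 69979/9.
1.8¹⁵ ≈6746.64 falls short of 69979/9 but 1.8¹⁶ ≈12144 reaches it, so n = 16.

16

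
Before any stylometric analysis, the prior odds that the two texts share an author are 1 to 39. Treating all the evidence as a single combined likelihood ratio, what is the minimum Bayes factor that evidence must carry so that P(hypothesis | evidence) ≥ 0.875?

273

Prior odds = 1/39.
Target odds = 0.875/0.125 = 7.
Required Bayes factor = 7 ÷ (1/39) = 273.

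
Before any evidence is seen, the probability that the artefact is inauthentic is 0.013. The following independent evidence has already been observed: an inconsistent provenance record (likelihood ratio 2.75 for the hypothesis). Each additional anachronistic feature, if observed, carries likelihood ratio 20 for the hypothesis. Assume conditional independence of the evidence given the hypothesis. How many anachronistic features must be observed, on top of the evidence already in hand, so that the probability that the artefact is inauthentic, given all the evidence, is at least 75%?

2

Prior odds = 0.013/0.987 = 13/987.
Bayes factor of the evidence already in hand = 2.75.
Odds after that evidence = (13/987) × 2.75 = 143/3948.
Target odds = 0.75/0.25 = 3.
Need 20ⁿ ≥ 3 ÷ (143/3948) = 11844/143.
20¹ = 20 falls short of 11844/143 but 20² = 400 reaches it, so n = 2.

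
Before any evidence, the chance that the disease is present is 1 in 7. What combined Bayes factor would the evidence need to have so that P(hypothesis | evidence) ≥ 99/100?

Prior odds = (1/7)/(6/7) = 1/6.
Target odds = 0.99/0.01 = 99.
Required Bayes factor = 99 ÷ (1/6) = 594.

594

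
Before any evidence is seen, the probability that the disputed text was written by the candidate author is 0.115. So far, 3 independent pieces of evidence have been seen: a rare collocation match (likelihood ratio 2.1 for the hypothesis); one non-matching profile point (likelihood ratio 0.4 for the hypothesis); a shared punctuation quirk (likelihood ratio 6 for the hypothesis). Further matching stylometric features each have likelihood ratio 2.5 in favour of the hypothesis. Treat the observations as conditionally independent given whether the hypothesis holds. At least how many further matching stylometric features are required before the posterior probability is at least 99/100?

6

Prior odds = 0.115/0.885 = 23/177.
Combined Bayes factor of the evidence already in hand = 2.1 × 0.4 × 6 = 5.04.
Odds after that evidence = (23/177) × 5.04 = 966/1475.
Target odds = 0.99/0.01 = 99.
Need 2.5ⁿ ≥ 99 ÷ (966/1475) = 48675/322.
2.5⁵ = 97.65625 falls short of 48675/322 but 2.5⁶ = 244.140625 reaches it, so n = 6.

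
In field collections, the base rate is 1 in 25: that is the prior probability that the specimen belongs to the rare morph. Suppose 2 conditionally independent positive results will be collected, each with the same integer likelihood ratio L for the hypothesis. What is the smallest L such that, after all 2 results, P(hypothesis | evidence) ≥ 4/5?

10

Prior odds = 0.04/0.96 = 1/24.
Target odds = 0.8/0.2 = 4.
Need L² ≥ 4 ÷ (1/24) = 96.
9² = 81 < 96 ≤ 100 = 10², so L = 10.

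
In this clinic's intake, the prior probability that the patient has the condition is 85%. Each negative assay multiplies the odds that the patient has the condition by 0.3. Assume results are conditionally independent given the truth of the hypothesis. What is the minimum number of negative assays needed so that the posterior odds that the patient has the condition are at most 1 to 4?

Prior odds: 0.85 ÷ 0.15 = 17/3.
Likelihood ratio per negative assay = 0.3.
Target odds = 0.25.
Need (17/3) × 0.3ⁿ ≤ 0.25, i.e. 0.3ⁿ ≤ 3/68.
0.3² = 0.09 is still above 3/68 but 0.3³ = 0.027 is at or below it, so n = 3.

3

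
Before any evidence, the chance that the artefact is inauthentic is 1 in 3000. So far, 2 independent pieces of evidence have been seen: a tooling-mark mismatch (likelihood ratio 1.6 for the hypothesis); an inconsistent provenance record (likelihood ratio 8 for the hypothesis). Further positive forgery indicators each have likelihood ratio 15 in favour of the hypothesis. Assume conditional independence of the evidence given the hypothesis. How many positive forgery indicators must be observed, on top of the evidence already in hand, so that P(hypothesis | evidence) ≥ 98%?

4

Prior odds = (1/3000)/(2999/3000) = 1/2999.
Combined Bayes factor of the evidence already in hand = 1.6 × 8 = 12.8.
Odds after that evidence = (1/2999) × 12.8 = 64/14995.
Target odds = 0.98/0.02 = 49.
Need 15ⁿ ≥ 49 ÷ (64/14995) = 734755/64.
15³ = 3375 falls short of 734755/64 but 15⁴ = 50625 reaches it, so n = 4.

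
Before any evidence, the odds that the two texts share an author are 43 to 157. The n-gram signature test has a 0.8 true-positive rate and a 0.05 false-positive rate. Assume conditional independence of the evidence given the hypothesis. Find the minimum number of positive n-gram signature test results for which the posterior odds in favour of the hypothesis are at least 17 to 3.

Prior odds = 43/157.
Likelihood ratio of a positive result = 0.8/0.05 = 16.
Target odds = 17/3.
Need (43/157) × 16ⁿ ≥ 17/3, i.e. 16ⁿ ≥ 2669/129.
16¹ = 16 falls short of 2669/129 but 16² = 256 reaches it, so n = 2.

2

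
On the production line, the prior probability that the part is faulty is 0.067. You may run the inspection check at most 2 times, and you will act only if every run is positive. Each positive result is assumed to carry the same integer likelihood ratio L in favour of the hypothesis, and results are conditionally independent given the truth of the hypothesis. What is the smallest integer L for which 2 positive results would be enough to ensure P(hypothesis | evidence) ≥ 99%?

Prior odds = 0.067/0.933 = 67/933.
Target odds = 0.99/0.01 = 99.
Need L² ≥ 99 ÷ (67/933) = 92367/67.
37² = 1369 < 92367/67 ≤ 1444 = 38², so L = 38.

38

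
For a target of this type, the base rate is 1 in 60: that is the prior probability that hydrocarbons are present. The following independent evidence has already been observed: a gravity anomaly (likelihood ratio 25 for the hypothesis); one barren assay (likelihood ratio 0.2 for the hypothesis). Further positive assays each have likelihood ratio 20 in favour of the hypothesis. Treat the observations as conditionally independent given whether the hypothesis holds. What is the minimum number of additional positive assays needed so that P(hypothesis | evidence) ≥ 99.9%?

4

Prior odds = (1/60)/(59/60) = 1/59.
Combined Bayes factor of the evidence already in hand = 25 × 0.2 = 5.
Odds after that evidence = (1/59) × 5 = 5/59.
Target odds = 0.999/0.001 = 999.
Need 20ⁿ ≥ 999 ÷ (5/59) = 11788.2.
20³ = 8000 falls short of 11788.2 but 20⁴ = 160000 reaches it, so n = 4.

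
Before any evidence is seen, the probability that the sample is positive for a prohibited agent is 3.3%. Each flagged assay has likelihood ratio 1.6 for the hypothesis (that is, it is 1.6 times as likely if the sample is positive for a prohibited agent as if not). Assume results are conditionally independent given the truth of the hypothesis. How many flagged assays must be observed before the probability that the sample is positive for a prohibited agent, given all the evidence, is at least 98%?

16

Prior odds = 0.033/0.967 = 33/967.
Likelihood ratio per flagged assay = 1.6.
Target odds: 0.98 ÷ 0.02 = 49.
Need (33/967) × 1.6ⁿ ≥ 49, i.e. 1.6ⁿ ≥ 47383/33.
1.6¹⁵ ≈1152.92 falls short of 47383/33 but 1.6¹⁶ ≈1844.67 reaches it, so n = 16.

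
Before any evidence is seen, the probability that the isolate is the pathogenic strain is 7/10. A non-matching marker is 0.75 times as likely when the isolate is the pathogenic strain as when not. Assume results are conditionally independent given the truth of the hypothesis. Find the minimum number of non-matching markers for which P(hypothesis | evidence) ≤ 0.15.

Prior odds: 0.7 ÷ 0.3 = 7/3.
Likelihood ratio per non-matching marker = 0.75.
Target odds: 0.15 ÷ 0.85 = 3/17.
Require 0.75ⁿ ≤ 3/17 ÷ (7/3) = 9/119.
0.75⁸ = 6561/65536 is still above 9/119 but 0.75⁹ = 19683/262144 is at or below it, so n = 9.

9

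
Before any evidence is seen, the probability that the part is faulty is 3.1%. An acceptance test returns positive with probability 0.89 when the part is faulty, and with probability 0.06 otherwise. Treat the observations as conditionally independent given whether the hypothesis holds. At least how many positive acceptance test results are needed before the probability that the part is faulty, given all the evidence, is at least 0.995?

4

Prior odds: 0.031 ÷ 0.969 = 31/969.
Likelihood ratio of a positive result = 0.89/0.06 = 89/6.
Target odds: 0.995 ÷ 0.005 = 199.
Need (31/969) × (89/6)ⁿ ≥ 199, i.e. (89/6)ⁿ ≥ 192831/31.
(89/6)³ = 704969/216 falls short of 192831/31 but (89/6)⁴ = 62742241/1296 reaches it, so n = 4.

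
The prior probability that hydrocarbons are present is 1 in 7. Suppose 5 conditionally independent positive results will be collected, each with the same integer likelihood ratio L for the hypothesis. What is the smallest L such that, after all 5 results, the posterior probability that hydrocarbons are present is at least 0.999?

Prior odds = (1/7)/(6/7) = 1/6.
Target odds = 0.999/0.001 = 999.
Need L⁵ ≥ 999 ÷ (1/6) = 5994.
5⁵ = 3125 < 5994 ≤ 7776 = 6⁵, so L = 6.

6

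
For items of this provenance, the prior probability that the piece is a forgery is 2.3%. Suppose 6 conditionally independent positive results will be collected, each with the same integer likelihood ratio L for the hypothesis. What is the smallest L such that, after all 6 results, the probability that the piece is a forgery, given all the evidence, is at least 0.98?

4

Prior odds = 0.023/0.977 = 23/977.
Target odds = 0.98/0.02 = 49.
Need L⁶ ≥ 49 ÷ (23/977) = 47873/23.
3⁶ = 729 < 47873/23 ≤ 4096 = 4⁶, so L = 4.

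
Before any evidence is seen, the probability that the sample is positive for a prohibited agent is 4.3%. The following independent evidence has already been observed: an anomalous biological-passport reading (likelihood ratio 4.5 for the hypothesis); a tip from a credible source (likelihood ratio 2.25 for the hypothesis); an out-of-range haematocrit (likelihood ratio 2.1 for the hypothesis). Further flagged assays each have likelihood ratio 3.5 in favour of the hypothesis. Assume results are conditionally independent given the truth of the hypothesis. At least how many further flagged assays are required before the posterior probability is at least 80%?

2

Prior odds = 0.043/0.957 = 43/957.
Combined Bayes factor of the evidence already in hand = 4.5 × 2.25 × 2.1 = 21.2625.
Odds after that evidence = (43/957) × 21.2625 = 24381/25520.
Target odds = 0.8/0.2 = 4.
Need 3.5ⁿ ≥ 4 ÷ (24381/25520) = 102080/24381.
3.5¹ = 3.5 falls short of 102080/24381 but 3.5² = 12.25 reaches it, so n = 2.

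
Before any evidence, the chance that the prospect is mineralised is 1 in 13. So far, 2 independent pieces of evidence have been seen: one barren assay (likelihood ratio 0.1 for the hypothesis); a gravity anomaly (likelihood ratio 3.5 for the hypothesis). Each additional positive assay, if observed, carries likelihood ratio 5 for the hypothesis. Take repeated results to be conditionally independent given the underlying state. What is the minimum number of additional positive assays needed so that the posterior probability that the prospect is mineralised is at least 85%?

Prior odds = (1/13)/(12/13) = 1/12.
Combined Bayes factor of the evidence already in hand = 0.1 × 3.5 = 0.35.
Odds after that evidence = (1/12) × 0.35 = 7/240.
Target odds = 0.85/0.15 = 17/3.
Need 5ⁿ ≥ 17/3 ÷ (7/240) = 1360/7.
5³ = 125 falls short of 1360/7 but 5⁴ = 625 reaches it, so n = 4.

4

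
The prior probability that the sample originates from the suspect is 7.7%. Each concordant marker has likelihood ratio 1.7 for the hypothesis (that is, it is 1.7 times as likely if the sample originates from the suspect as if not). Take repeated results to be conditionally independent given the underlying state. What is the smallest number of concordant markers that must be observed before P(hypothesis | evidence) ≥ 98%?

13

Prior odds: 0.077 ÷ 0.923 = 77/923.
Likelihood ratio per concordant marker = 1.7.
Target posterior odds = 0.98/0.02 = 49.
Need (77/923) × 1.7ⁿ ≥ 49, i.e. 1.7ⁿ ≥ 6461/11.
1.7¹² ≈582.622 falls short of 6461/11 but 1.7¹³ ≈990.458 reaches it, so n = 13.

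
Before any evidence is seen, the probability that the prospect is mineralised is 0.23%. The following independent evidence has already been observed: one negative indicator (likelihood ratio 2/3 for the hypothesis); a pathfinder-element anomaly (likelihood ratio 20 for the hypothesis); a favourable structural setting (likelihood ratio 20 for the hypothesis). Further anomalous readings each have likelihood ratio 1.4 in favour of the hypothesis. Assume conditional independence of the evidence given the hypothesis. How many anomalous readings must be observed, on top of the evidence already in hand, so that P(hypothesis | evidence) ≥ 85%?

Prior odds = 0.0023/0.9977 = 23/9977.
Combined Bayes factor of the evidence already in hand = (2/3) × 20 × 20 = 800/3.
Odds after that evidence = (23/9977) × 800/3 = 18400/29931.
Target odds = 0.85/0.15 = 17/3.
Need 1.4ⁿ ≥ 17/3 ÷ (18400/29931) = 169609/18400.
1.4⁶ = 117649/15625 falls short of 169609/18400 but 1.4⁷ = 823543/78125 reaches it, so n = 7.

7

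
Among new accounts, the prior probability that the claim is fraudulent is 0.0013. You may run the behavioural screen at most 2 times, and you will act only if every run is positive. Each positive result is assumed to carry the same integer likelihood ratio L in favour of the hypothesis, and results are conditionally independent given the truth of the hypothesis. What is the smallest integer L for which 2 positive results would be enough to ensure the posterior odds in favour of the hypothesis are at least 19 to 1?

Prior odds = 0.0013/0.9987 = 13/9987.
Target odds = 19.
Need L² ≥ 19 ÷ (13/9987) = 189753/13.
120² = 14400 < 189753/13 ≤ 14641 = 121², so L = 121.

121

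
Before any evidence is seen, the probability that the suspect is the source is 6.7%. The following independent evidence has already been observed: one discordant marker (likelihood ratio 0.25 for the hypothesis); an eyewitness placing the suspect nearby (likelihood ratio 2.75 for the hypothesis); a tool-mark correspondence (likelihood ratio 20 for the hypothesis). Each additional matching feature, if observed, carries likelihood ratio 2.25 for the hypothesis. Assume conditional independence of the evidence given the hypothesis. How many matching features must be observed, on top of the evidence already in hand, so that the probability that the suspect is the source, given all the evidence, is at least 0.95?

4

Prior odds = 0.067/0.933 = 67/933.
Combined Bayes factor of the evidence already in hand = 0.25 × 2.75 × 20 = 13.75.
Odds after that evidence = (67/933) × 13.75 = 3685/3732.
Target odds = 0.95/0.05 = 19.
Need 2.25ⁿ ≥ 19 ÷ (3685/3732) = 70908/3685.
2.25³ = 11.390625 falls short of 70908/3685 but 2.25⁴ = 25.62890625 reaches it, so n = 4.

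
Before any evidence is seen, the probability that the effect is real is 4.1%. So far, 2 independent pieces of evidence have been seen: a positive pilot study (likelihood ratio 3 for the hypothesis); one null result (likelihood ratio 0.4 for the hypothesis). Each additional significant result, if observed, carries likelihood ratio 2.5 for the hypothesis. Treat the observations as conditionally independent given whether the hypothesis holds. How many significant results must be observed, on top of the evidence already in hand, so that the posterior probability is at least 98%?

8

Prior odds = 0.041/0.959 = 41/959.
Combined Bayes factor of the evidence already in hand = 3 × 0.4 = 1.2.
Odds after that evidence = (41/959) × 1.2 = 246/4795.
Target odds = 0.98/0.02 = 49.
Need 2.5ⁿ ≥ 49 ÷ (246/4795) = 234955/246.
2.5⁷ = 610.3515625 falls short of 234955/246 but 2.5⁸ = 390625/256 reaches it, so n = 8.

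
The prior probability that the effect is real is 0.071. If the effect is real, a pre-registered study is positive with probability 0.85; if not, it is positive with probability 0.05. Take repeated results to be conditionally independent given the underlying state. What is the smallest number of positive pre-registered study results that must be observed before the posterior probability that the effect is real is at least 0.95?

2

Prior odds: 0.071 ÷ 0.929 = 71/929.
Likelihood ratio of a positive = 0.85/0.05 = 17.
Target posterior odds = 0.95/0.05 = 19.
Need (71/929) × 17ⁿ ≥ 19, i.e. 17ⁿ ≥ 17651/71.
17¹ = 17 falls short of 17651/71 but 17² = 289 reaches it, so n = 2.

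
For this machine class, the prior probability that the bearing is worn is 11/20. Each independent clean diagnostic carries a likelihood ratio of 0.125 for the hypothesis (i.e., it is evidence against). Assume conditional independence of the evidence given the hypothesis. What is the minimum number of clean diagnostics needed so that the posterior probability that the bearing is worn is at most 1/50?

Prior odds: 0.55 ÷ 0.45 = 11/9.
Likelihood ratio per clean diagnostic = 0.125.
Target odds: 0.02 ÷ 0.98 = 1/49.
Need (11/9) × 0.125ⁿ ≤ 1/49, i.e. 0.125ⁿ ≤ 9/539.
0.125¹ = 0.125 is still above 9/539 but 0.125² = 0.015625 is at or below it, so n = 2.

2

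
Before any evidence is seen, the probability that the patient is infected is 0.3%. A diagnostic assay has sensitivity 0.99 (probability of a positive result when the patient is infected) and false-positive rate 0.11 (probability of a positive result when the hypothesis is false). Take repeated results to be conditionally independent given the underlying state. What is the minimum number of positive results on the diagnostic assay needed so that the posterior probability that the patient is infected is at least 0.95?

Prior odds = 0.003/0.997 = 3/997.
Likelihood ratio of a positive result = 0.99/0.11 = 9.
Target posterior odds = 0.95/0.05 = 19.
Need (3/997) × 9ⁿ ≥ 19, i.e. 9ⁿ ≥ 18943/3.
9³ = 729 falls short of 18943/3 but 9⁴ = 6561 reaches it, so n = 4.

4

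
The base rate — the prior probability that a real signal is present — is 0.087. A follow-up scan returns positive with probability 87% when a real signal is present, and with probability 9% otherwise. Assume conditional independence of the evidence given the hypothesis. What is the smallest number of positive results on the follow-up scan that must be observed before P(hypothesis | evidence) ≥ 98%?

Prior odds: 0.087 ÷ 0.913 = 87/913.
Likelihood ratio of a positive result = 0.87/0.09 = 29/3.
Target odds: 0.98 ÷ 0.02 = 49.
Need (87/913) × (29/3)ⁿ ≥ 49, i.e. (29/3)ⁿ ≥ 44737/87.
(29/3)² = 841/9 falls short of 44737/87 but (29/3)³ = 24389/27 reaches it, so n = 3.

3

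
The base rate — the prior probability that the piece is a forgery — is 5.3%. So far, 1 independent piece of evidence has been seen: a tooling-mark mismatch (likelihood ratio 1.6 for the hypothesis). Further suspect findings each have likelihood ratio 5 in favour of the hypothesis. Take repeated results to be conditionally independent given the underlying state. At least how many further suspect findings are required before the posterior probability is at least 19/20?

Prior odds = 0.053/0.947 = 53/947.
Bayes factor of the evidence already in hand = 1.6.
Odds after that evidence = (53/947) × 1.6 = 424/4735.
Target odds = 0.95/0.05 = 19.
Need 5ⁿ ≥ 19 ÷ (424/4735) = 89965/424.
5³ = 125 falls short of 89965/424 but 5⁴ = 625 reaches it, so n = 4.

4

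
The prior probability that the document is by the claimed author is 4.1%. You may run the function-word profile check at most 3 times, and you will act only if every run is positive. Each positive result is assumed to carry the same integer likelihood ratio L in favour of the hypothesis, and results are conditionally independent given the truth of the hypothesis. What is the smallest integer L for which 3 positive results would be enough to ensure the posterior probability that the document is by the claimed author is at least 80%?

Prior odds = 0.041/0.959 = 41/959.
Target odds = 0.8/0.2 = 4.
Need L³ ≥ 4 ÷ (41/959) = 3836/41.
4³ = 64 < 3836/41 ≤ 125 = 5³, so L = 5.

5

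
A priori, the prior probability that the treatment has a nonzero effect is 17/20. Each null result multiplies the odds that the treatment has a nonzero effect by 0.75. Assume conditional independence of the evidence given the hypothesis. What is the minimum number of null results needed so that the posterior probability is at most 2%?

Prior odds: 0.85 ÷ 0.15 = 17/3.
Likelihood ratio per null result = 0.75.
Target posterior odds = 0.02/0.98 = 1/49.
Need (17/3) × 0.75ⁿ ≤ 1/49, i.e. 0.75ⁿ ≤ 3/833.
0.75¹⁹ ≈0.00422828 is still above 3/833 but 0.75²⁰ ≈0.00317121 is at or below it, so n = 20.

20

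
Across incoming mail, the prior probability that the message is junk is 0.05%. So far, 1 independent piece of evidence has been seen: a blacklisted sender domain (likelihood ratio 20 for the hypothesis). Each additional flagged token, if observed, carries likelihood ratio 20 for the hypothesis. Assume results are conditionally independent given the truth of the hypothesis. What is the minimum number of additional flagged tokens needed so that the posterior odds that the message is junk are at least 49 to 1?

3

Prior odds = 0.0005/0.9995 = 1/1999.
Bayes factor of the evidence already in hand = 20.
Odds after that evidence = (1/1999) × 20 = 20/1999.
Target odds = 49.
Need 20ⁿ ≥ 49 ÷ (20/1999) = 4897.55.
20² = 400 falls short of 4897.55 but 20³ = 8000 reaches it, so n = 3.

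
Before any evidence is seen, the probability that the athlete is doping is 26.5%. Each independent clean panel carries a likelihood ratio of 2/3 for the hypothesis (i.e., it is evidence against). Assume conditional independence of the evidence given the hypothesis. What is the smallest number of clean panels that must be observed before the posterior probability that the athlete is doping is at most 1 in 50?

8

Prior odds = 0.265/0.735 = 53/147.
Likelihood ratio per clean panel = 2/3.
Target posterior odds = 0.02/0.98 = 1/49.
Require (2/3)ⁿ ≤ 1/49 ÷ (53/147) = 3/53.
(2/3)⁷ = 128/2187 is still above 3/53 but (2/3)⁸ = 256/6561 is at or below it, so n = 8.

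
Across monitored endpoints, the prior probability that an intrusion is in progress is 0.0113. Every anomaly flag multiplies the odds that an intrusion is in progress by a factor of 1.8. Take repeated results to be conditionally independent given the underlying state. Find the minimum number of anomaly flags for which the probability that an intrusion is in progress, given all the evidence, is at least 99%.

16

Prior odds = 0.0113/0.9887 = 113/9887.
Likelihood ratio per anomaly flag = 1.8.
Target odds: 0.99 ÷ 0.01 = 99.
Require 1.8ⁿ ≥ 99 ÷ (113/9887) = 978813/113.
1.8¹⁵ ≈6746.64 falls short of 978813/113 but 1.8¹⁶ ≈12144 reaches it, so n = 16.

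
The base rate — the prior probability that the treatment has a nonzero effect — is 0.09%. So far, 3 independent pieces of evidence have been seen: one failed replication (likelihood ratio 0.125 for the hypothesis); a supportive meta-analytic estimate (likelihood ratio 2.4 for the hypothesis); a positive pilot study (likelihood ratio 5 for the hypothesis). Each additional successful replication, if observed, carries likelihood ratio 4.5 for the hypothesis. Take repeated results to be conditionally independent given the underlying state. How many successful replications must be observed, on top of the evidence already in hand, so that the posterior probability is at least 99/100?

8

Prior odds = 0.0009/0.9991 = 9/9991.
Combined Bayes factor of the evidence already in hand = 0.125 × 2.4 × 5 = 1.5.
Odds after that evidence = (9/9991) × 1.5 = 27/19982.
Target odds = 0.99/0.01 = 99.
Need 4.5ⁿ ≥ 99 ÷ (27/19982) = 219802/3.
4.5⁷ = 4782969/128 falls short of 219802/3 but 4.5⁸ = 43046721/256 reaches it, so n = 8.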